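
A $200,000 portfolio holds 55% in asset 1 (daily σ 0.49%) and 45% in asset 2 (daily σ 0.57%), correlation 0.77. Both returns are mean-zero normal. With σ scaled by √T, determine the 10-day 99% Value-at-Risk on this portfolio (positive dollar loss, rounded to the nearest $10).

σ_p = √(0.55²·0.49² + 0.45²·0.57² + 2·0.77·0.55·0.45·0.49·0.57) = 0.495%.
σ_{10d} = 0.495% × √10 = 1.565%.
z(99%) = 2.326.
VaR = 2.326 × 1.565% = 3.640%; on $200,000 that is $7,280.

$7,280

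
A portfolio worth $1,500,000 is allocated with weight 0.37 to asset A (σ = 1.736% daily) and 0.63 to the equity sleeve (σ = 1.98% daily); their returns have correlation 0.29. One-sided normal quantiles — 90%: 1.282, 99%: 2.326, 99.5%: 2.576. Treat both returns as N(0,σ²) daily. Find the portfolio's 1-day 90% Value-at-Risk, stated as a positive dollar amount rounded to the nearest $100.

$30,000

σ_p² = 0.37²·1.736² + 0.63²·1.98² + 2·0.29·0.37·0.63·1.736·1.98 = 2.4333 (%²).
σ_p = √2.4333 = 1.560%.
VaR = 1.282 × 1.560% = 2.000%; on $1,500,000 that is $30,000.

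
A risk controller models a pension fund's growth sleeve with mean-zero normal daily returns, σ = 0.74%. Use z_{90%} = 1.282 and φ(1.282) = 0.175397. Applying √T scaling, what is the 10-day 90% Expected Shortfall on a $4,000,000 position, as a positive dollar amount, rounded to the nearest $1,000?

σ_{10d} = 0.74% × √10 = 2.340%.
ES multiplier = φ(z)/(1−α) = 0.175397/0.1 = 1.754.
ES = 2.340% × 1.754 = 4.104%; on $4,000,000: $164,160.

$164,000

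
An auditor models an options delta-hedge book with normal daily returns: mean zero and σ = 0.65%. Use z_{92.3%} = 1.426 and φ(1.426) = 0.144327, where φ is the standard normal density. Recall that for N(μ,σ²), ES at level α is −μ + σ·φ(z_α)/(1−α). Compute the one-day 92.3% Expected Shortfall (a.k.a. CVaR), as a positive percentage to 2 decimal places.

1.22%

Tail multiplier: φ(z)/(1−α) = 0.144327 / 0.077 = 1.874.
ES = 0.65% × 1.874 = 1.218%.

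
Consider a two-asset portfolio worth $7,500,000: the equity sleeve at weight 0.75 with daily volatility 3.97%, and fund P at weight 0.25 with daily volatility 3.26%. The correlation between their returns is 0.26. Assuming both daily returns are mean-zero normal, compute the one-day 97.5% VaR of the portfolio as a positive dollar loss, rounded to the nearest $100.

$482,900

σ_p² = 0.75²·3.97² + 0.25²·3.26² + 2·0.26·0.75·0.25·3.97·3.26 = 10.7916 (%²).
σ_p = √10.7916 = 3.285%.
At 97.5%, z = 1.960.
VaR = 1.960 × 3.285% = 6.439%; on $7,500,000 that is $482,925.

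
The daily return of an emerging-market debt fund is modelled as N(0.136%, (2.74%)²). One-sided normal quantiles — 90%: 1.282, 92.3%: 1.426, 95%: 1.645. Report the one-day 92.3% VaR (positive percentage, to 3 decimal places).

3.771%

VaR = −μ + z·σ = −(0.136%) + 1.426 × 2.74% = 3.771%.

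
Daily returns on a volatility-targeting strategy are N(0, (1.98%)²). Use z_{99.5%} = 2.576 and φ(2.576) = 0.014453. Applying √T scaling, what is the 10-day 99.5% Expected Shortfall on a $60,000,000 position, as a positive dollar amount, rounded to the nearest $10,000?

σ_{10d} = 1.98% × √10 = 6.261%.
ES multiplier = φ(z)/(1−α) = 0.014453/0.005 = 2.891.
ES = 6.261% × 2.891 = 18.101%; on $60,000,000: $10,860,600.

$10,860,000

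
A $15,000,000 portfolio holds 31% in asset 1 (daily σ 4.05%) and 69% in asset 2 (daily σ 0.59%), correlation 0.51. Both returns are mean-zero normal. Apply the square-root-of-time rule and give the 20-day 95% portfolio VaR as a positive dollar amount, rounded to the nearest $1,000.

σ_p = √(0.31²·4.05² + 0.69²·0.59² + 2·0.51·0.31·0.69·4.05·0.59) = 1.504%.
σ_{20d} = 1.504% × √20 = 6.726%.
z(95%) = 1.645.
VaR = 1.645 × 6.726% = 11.064%; on $15,000,000 that is $1,659,600.

$1,660,000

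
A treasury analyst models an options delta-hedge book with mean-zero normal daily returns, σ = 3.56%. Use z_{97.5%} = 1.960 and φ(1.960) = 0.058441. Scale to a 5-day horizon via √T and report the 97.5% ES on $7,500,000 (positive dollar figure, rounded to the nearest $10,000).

$1,400,000

σ_{5d} = 3.56% × √5 = 7.960%.
ES multiplier = φ(z)/(1−α) = 0.058441/0.025 = 2.338.
ES = 7.960% × 2.338 = 18.610%; on $7,500,000: $1,395,750.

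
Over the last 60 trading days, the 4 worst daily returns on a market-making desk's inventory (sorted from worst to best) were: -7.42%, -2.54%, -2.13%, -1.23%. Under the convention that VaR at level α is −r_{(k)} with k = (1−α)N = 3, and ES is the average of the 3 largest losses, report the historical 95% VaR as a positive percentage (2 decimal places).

2.13%

k = 3; the 3rd lowest return is -2.13%, so VaR = 2.13%.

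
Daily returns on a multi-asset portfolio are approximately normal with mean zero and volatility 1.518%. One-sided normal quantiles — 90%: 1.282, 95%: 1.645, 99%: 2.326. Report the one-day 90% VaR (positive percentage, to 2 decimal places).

VaR = z·σ = 1.282 × 1.518% = 1.946%.

1.95%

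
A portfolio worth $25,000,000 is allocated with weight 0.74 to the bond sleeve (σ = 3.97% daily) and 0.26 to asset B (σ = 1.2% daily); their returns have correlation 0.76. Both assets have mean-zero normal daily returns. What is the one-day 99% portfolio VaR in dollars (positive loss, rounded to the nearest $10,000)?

σ_p² = 0.74²·3.97² + 0.26²·1.2² + 2·0.76·0.74·0.26·3.97·1.2 = 10.1212 (%²).
σ_p = √10.1212 = 3.181%.
At 99%, z = 2.326.
VaR = 2.326 × 3.181% = 7.399%; on $25,000,000 that is $1,849,750.

$1,850,000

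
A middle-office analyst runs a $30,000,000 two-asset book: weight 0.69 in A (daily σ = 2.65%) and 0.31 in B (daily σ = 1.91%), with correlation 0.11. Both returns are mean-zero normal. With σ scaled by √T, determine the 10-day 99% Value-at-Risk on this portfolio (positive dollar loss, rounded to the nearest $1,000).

$4,376,000

σ_p = √(0.69²·2.65² + 0.31²·1.91² + 2·0.11·0.69·0.31·2.65·1.91) = 1.983%.
σ_{10d} = 1.983% × √10 = 6.271%.
z(99%) = 2.326.
VaR = 2.326 × 6.271% = 14.586%; on $30,000,000 that is $4,375,800.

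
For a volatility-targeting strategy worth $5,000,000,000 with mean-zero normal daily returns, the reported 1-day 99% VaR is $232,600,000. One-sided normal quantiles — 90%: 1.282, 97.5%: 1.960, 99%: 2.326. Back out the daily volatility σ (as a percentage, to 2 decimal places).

2.00%

VaR as a fraction: $232,600,000 / $5,000,000,000 = 4.652%.
σ = VaR / z = 4.652% / 2.326 = 2.000%.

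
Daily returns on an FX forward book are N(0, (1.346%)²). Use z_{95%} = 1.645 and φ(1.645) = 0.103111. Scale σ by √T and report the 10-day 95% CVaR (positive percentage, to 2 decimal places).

8.78%

σ_{10d} = 1.346% × √10 = 4.256%.
ES multiplier = φ(z)/(1−α) = 0.103111/0.05 = 2.062.
ES = 4.256% × 2.062 = 8.776%.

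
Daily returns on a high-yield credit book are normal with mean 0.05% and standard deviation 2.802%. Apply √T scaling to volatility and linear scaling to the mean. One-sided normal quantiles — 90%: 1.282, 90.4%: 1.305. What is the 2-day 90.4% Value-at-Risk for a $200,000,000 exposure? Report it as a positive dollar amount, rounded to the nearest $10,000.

$10,140,000

σ_{2d} = 2.802% × √2 = 3.963%; μ_{2d} = 2 × 0.05% = 0.100%.
VaR = −(0.100%) + 1.305 × 3.963% = 5.072%.
On $200,000,000: 0.05072 × $200,000,000 = $10,144,000.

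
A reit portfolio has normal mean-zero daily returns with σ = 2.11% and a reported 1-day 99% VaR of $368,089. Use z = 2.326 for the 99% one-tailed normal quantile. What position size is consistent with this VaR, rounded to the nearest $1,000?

VaR as a fraction of value: z·σ = 2.326 × 2.11% = 4.90786%.
Position = $368,089 / 0.0490786 = $7,499,990.

$7,500,000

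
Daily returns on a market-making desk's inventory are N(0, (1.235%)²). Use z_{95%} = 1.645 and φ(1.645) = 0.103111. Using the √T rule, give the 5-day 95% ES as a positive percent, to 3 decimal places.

5.695%

σ_{5d} = 1.235% × √5 = 2.762%.
ES multiplier = φ(z)/(1−α) = 0.103111/0.05 = 2.062.
ES = 2.762% × 2.062 = 5.695%.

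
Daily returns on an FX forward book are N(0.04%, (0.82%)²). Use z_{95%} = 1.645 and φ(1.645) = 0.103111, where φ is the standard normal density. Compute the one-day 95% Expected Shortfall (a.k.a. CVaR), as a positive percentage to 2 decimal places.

Tail multiplier: φ(z)/(1−α) = 0.103111 / 0.05 = 2.062.
ES = −(0.04%) + 0.82% × 2.062 = 1.651%.

1.65%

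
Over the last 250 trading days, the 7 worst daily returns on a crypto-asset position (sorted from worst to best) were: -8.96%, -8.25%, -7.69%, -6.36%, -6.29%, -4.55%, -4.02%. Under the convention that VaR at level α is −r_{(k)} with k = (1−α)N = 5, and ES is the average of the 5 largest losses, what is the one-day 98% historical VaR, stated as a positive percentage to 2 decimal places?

6.29%

k = 5; the 5th lowest return is -6.29%, so VaR = 6.29%.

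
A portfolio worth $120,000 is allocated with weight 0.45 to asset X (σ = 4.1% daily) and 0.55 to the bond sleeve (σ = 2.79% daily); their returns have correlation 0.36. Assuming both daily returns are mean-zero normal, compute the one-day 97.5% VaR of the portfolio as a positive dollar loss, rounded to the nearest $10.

$6,570

σ_p² = 0.45²·4.1² + 0.55²·2.79² + 2·0.36·0.45·0.55·4.1·2.79 = 7.7971 (%²).
σ_p = √7.7971 = 2.792%.
At 97.5%, z = 1.960.
VaR = 1.960 × 2.792% = 5.472%; on $120,000 that is $6,566.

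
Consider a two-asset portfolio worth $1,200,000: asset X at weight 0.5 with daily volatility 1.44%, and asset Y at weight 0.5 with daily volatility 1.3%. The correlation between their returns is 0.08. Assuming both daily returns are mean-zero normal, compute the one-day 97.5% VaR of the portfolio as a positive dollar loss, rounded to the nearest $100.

$23,700

σ_p² = 0.5²·1.44² + 0.5²·1.3² + 2·0.08·0.5·0.5·1.44·1.3 = 1.0158 (%²).
σ_p = √1.0158 = 1.008%.
At 97.5%, z = 1.960.
VaR = 1.960 × 1.008% = 1.976%; on $1,200,000 that is $23,712.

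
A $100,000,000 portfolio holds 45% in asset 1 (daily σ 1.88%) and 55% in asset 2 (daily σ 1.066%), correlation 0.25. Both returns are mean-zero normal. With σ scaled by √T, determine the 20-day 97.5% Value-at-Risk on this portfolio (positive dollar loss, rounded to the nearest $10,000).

σ_p = √(0.45²·1.88² + 0.55²·1.066² + 2·0.25·0.45·0.55·1.88·1.066) = 1.143%.
σ_{20d} = 1.143% × √20 = 5.112%.
z(97.5%) = 1.960.
VaR = 1.960 × 5.112% = 10.020%; on $100,000,000 that is $10,020,000.

$10,020,000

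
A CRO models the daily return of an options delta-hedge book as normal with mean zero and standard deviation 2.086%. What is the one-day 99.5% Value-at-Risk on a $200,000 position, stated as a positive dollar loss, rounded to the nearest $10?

At 99.5% one-sided, z = 2.576.
VaR = z·σ = 2.576 × 2.086% = 5.374%.
On $200,000: 0.05374 × $200,000 = $10,748.

$10,750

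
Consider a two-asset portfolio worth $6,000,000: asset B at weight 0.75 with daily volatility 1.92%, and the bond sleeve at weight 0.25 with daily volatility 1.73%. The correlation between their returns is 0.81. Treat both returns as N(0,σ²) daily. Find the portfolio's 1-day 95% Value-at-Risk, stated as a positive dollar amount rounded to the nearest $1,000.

σ_p² = 0.75²·1.92² + 0.25²·1.73² + 2·0.81·0.75·0.25·1.92·1.73 = 3.2696 (%²).
σ_p = √3.2696 = 1.808%.
At 95%, z = 1.645.
VaR = 1.645 × 1.808% = 2.974%; on $6,000,000 that is $178,440.

$178,000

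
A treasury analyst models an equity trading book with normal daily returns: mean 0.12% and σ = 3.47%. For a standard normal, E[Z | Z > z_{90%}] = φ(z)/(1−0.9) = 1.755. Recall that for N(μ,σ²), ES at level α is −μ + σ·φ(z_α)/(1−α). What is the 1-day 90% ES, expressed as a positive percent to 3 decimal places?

5.970%

ES = −(0.12%) + 3.47% × 1.755 = 5.970%.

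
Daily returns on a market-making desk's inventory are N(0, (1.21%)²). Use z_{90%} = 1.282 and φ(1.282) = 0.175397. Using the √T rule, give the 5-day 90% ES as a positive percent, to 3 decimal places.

4.746%

σ_{5d} = 1.21% × √5 = 2.706%.
ES multiplier = φ(z)/(1−α) = 0.175397/0.1 = 1.754.
ES = 2.706% × 1.754 = 4.746%.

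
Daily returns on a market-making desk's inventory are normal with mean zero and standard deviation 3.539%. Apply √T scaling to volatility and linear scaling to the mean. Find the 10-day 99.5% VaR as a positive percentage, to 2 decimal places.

At 99.5%, z = 2.576.
σ_{10d} = 3.539% × √10 = 11.191%.
VaR = 2.576 × 11.191% = 28.828%.

28.83%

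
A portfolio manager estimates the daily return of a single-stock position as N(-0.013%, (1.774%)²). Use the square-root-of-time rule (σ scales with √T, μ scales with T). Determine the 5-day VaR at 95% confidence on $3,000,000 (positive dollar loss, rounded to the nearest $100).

$197,700

At 95%, z = 1.645.
σ_{5d} = 1.774% × √5 = 3.967%; μ_{5d} = 5 × -0.013% = -0.065%.
VaR = −(-0.065%) + 1.645 × 3.967% = 6.591%.
On $3,000,000: 0.06591 × $3,000,000 = $197,730.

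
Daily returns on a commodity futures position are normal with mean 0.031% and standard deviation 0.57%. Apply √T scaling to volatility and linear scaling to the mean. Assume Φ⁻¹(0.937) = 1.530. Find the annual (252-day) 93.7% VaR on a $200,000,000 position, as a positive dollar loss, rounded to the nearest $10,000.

σ_{252d} = 0.57% × √252 = 9.048%; μ_{252d} = 252 × 0.031% = 7.812%.
VaR = −(7.812%) + 1.530 × 9.048% = 6.031%.
On $200,000,000: 0.06031 × $200,000,000 = $12,062,000.

$12,060,000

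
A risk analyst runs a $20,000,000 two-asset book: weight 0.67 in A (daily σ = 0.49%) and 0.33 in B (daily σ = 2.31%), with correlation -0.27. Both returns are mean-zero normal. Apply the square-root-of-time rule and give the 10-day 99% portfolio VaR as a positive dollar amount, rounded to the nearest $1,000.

σ_p = √(0.67²·0.49² + 0.33²·2.31² + 2·-0.27·0.67·0.33·0.49·2.31) = 0.744%.
σ_{10d} = 0.744% × √10 = 2.353%.
z(99%) = 2.326.
VaR = 2.326 × 2.353% = 5.473%; on $20,000,000 that is $1,094,600.

$1,095,000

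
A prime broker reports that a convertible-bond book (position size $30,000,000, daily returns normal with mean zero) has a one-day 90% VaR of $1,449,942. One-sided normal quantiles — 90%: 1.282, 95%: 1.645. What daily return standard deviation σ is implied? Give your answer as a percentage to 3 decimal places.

3.770%

VaR as a fraction: $1,449,942 / $30,000,000 = 4.833%.
σ = VaR / z = 4.833% / 1.282 = 3.770%.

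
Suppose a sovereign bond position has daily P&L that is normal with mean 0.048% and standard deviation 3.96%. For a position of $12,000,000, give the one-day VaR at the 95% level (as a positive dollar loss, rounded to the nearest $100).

At 95% one-sided, z = 1.645.
VaR = −μ + z·σ = −(0.048%) + 1.645 × 3.96% = 6.466%.
On $12,000,000: 0.06466 × $12,000,000 = $775,920.

$775,900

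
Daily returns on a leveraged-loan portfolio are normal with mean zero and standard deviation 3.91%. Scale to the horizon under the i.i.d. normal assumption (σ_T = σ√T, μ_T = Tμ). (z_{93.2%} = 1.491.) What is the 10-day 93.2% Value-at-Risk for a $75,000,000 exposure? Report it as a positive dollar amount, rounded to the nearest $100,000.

$13,800,000

σ_{10d} = 3.91% × √10 = 12.365%.
VaR = 1.491 × 12.365% = 18.436%.
On $75,000,000: 0.18436 × $75,000,000 = $13,827,000.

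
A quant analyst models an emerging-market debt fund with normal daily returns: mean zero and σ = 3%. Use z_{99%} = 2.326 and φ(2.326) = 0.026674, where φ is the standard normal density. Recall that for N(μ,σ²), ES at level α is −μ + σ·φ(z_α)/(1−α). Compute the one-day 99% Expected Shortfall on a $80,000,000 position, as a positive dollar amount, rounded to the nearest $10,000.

Tail multiplier: φ(z)/(1−α) = 0.026674 / 0.01 = 2.667.
ES = 3% × 2.667 = 8.001%.
On $80,000,000: 0.08001 × $80,000,000 = $6,400,800.

$6,400,000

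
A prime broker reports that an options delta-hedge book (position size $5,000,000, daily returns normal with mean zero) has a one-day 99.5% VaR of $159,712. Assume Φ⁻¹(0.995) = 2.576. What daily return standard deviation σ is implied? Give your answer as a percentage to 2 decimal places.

1.24%

VaR as a fraction: $159,712 / $5,000,000 = 3.194%.
σ = VaR / z = 3.194% / 2.576 = 1.240%.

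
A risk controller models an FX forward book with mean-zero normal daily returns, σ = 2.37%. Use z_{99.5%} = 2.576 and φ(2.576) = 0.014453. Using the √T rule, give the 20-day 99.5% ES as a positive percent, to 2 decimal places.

30.64%

σ_{20d} = 2.37% × √20 = 10.599%.
ES multiplier = φ(z)/(1−α) = 0.014453/0.005 = 2.891.
ES = 10.599% × 2.891 = 30.642%.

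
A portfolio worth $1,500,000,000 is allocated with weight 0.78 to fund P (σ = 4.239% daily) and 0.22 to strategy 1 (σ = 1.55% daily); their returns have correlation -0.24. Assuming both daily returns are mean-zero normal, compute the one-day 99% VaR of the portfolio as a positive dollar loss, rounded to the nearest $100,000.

$113,100,000

σ_p² = 0.78²·4.239² + 0.22²·1.55² + 2·-0.24·0.78·0.22·4.239·1.55 = 10.5075 (%²).
σ_p = √10.5075 = 3.242%.
At 99%, z = 2.326.
VaR = 2.326 × 3.242% = 7.541%; on $1,500,000,000 that is $113,115,000.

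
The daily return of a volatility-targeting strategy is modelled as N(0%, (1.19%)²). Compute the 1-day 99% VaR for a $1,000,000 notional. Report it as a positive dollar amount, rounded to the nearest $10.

At 99% one-sided, z = 2.326.
VaR = z·σ = 2.326 × 1.19% = 2.768%.
On $1,000,000: 0.02768 × $1,000,000 = $27,680.

$27,680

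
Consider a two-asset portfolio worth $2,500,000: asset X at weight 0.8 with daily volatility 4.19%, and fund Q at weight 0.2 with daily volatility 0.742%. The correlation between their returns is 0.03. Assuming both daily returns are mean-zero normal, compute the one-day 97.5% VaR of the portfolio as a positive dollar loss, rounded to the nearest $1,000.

$165,000

σ_p² = 0.8²·4.19² + 0.2²·0.742² + 2·0.03·0.8·0.2·4.19·0.742 = 11.2878 (%²).
σ_p = √11.2878 = 3.360%.
At 97.5%, z = 1.960.
VaR = 1.960 × 3.360% = 6.586%; on $2,500,000 that is $164,650.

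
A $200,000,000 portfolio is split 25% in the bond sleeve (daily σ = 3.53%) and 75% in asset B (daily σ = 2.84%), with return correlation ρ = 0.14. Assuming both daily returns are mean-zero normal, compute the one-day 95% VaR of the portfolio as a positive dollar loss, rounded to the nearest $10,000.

$7,950,000

σ_p² = 0.25²·3.53² + 0.75²·2.84² + 2·0.14·0.25·0.75·3.53·2.84 = 5.8420 (%²).
σ_p = √5.8420 = 2.417%.
At 95%, z = 1.645.
VaR = 1.645 × 2.417% = 3.976%; on $200,000,000 that is $7,952,000.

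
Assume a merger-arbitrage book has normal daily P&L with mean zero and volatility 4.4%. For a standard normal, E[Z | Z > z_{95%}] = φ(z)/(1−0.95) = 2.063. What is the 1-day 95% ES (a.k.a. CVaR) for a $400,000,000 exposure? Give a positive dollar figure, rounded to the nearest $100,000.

ES = 4.4% × 2.063 = 9.077%.
On $400,000,000: 0.09077 × $400,000,000 = $36,308,000.

$36,300,000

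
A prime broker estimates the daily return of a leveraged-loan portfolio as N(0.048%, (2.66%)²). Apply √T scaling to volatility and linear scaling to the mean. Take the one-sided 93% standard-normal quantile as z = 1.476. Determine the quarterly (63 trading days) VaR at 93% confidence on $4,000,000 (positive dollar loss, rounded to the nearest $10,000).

σ_{63d} = 2.66% × √63 = 21.113%; μ_{63d} = 63 × 0.048% = 3.024%.
VaR = −(3.024%) + 1.476 × 21.113% = 28.139%.
On $4,000,000: 0.28139 × $4,000,000 = $1,125,560.

$1,130,000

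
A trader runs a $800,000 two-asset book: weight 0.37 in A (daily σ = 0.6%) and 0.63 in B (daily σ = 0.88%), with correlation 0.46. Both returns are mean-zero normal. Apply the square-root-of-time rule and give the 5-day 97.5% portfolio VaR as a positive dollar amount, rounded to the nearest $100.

$24,000

σ_p = √(0.37²·0.6² + 0.63²·0.88² + 2·0.46·0.37·0.63·0.6·0.88) = 0.685%.
σ_{5d} = 0.685% × √5 = 1.532%.
z(97.5%) = 1.960.
VaR = 1.960 × 1.532% = 3.003%; on $800,000 that is $24,024.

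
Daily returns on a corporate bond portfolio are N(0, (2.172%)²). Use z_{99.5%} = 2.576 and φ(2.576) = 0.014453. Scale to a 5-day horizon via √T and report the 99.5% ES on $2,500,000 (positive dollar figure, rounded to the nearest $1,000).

σ_{5d} = 2.172% × √5 = 4.857%.
ES multiplier = φ(z)/(1−α) = 0.014453/0.005 = 2.891.
ES = 4.857% × 2.891 = 14.042%; on $2,500,000: $351,050.

$351,000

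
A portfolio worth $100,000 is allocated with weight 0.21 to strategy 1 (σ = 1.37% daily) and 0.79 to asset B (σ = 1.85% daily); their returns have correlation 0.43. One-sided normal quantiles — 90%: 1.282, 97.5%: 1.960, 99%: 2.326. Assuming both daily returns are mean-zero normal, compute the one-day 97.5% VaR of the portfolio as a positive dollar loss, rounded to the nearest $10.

$3,150

σ_p² = 0.21²·1.37² + 0.79²·1.85² + 2·0.43·0.21·0.79·1.37·1.85 = 2.5804 (%²).
σ_p = √2.5804 = 1.606%.
VaR = 1.960 × 1.606% = 3.148%; on $100,000 that is $3,148.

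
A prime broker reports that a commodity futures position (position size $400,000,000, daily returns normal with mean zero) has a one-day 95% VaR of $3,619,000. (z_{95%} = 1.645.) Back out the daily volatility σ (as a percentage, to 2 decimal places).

0.55%

VaR as a fraction: $3,619,000 / $400,000,000 = 0.905%.
σ = VaR / z = 0.905% / 1.645 = 0.550%.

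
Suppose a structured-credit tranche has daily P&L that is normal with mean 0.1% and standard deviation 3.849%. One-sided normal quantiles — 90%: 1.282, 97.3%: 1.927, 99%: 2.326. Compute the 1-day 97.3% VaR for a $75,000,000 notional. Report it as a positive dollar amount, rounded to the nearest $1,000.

$5,488,000

VaR = −μ + z·σ = −(0.1%) + 1.927 × 3.849% = 7.317%.
On $75,000,000: 0.07317 × $75,000,000 = $5,487,750.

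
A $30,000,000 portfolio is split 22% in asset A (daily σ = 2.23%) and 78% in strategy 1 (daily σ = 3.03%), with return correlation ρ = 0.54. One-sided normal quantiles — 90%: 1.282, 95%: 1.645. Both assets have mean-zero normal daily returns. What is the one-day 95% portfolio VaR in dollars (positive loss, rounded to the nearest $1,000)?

$1,313,000

σ_p² = 0.22²·2.23² + 0.78²·3.03² + 2·0.54·0.22·0.78·2.23·3.03 = 7.0786 (%²).
σ_p = √7.0786 = 2.661%.
VaR = 1.645 × 2.661% = 4.377%; on $30,000,000 that is $1,313,100.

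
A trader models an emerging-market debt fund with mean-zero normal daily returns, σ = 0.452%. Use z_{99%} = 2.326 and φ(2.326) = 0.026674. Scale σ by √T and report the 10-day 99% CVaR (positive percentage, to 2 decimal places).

σ_{10d} = 0.452% × √10 = 1.429%.
ES multiplier = φ(z)/(1−α) = 0.026674/0.01 = 2.667.
ES = 1.429% × 2.667 = 3.811%.

3.81%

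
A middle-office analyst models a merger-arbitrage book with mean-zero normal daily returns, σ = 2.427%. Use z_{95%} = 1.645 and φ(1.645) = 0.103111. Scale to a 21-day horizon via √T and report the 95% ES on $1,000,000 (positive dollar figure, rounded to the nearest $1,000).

$229,000

σ_{21d} = 2.427% × √21 = 11.122%.
ES multiplier = φ(z)/(1−α) = 0.103111/0.05 = 2.062.
ES = 11.122% × 2.062 = 22.934%; on $1,000,000: $229,340.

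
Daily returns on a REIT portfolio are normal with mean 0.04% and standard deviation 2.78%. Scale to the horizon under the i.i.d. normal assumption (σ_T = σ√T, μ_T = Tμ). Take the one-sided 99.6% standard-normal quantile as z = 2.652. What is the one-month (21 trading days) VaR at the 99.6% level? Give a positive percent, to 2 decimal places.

σ_{21d} = 2.78% × √21 = 12.740%; μ_{21d} = 21 × 0.04% = 0.840%.
VaR = −(0.840%) + 2.652 × 12.740% = 32.946%.

32.95%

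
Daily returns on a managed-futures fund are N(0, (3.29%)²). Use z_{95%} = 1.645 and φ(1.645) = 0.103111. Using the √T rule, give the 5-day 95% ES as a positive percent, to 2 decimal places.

σ_{5d} = 3.29% × √5 = 7.357%.
ES multiplier = φ(z)/(1−α) = 0.103111/0.05 = 2.062.
ES = 7.357% × 2.062 = 15.170%.

15.17%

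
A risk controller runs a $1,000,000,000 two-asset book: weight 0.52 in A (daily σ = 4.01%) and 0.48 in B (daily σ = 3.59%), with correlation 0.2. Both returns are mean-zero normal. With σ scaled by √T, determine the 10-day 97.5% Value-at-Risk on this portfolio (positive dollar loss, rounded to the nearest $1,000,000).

$183,000,000

σ_p = √(0.52²·4.01² + 0.48²·3.59² + 2·0.2·0.52·0.48·4.01·3.59) = 2.959%.
σ_{10d} = 2.959% × √10 = 9.357%.
z(97.5%) = 1.960.
VaR = 1.960 × 9.357% = 18.340%; on $1,000,000,000 that is $183,400,000.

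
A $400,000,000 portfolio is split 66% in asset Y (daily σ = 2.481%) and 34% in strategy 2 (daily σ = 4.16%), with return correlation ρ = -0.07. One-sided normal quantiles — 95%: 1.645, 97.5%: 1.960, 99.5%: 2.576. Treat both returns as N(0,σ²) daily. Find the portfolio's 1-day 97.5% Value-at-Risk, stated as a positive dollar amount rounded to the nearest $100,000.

$16,400,000

σ_p² = 0.66²·2.481² + 0.34²·4.16² + 2·-0.07·0.66·0.34·2.481·4.16 = 4.3576 (%²).
σ_p = √4.3576 = 2.087%.
VaR = 1.960 × 2.087% = 4.091%; on $400,000,000 that is $16,364,000.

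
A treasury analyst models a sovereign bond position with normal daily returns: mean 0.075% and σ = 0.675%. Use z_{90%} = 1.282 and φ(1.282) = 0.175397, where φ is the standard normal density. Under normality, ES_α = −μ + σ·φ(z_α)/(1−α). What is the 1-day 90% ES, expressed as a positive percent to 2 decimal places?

Tail multiplier: φ(z)/(1−α) = 0.175397 / 0.1 = 1.754.
ES = −(0.075%) + 0.675% × 1.754 = 1.109%.

1.11%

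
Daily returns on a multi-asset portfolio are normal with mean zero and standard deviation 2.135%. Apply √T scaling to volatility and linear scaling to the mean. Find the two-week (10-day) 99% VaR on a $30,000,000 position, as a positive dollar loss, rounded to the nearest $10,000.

$4,710,000

At 99%, z = 2.326.
σ_{10d} = 2.135% × √10 = 6.751%.
VaR = 2.326 × 6.751% = 15.703%.
On $30,000,000: 0.15703 × $30,000,000 = $4,710,900.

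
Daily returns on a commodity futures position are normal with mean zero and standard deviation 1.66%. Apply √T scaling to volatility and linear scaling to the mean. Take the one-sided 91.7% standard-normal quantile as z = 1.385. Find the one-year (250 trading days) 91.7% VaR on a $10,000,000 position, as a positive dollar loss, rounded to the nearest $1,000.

$3,635,000

σ_{250d} = 1.66% × √250 = 26.247%.
VaR = 1.385 × 26.247% = 36.352%.
On $10,000,000: 0.36352 × $10,000,000 = $3,635,200.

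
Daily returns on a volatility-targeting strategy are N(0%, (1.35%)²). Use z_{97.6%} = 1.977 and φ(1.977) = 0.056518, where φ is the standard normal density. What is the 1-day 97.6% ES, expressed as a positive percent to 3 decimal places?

3.179%

Tail multiplier: φ(z)/(1−α) = 0.056518 / 0.024 = 2.355.
ES = 1.35% × 2.355 = 3.179%.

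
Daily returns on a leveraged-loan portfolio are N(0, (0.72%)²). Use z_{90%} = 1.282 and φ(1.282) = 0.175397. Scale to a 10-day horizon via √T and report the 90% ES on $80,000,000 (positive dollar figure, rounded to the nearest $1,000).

$3,195,000

σ_{10d} = 0.72% × √10 = 2.277%.
ES multiplier = φ(z)/(1−α) = 0.175397/0.1 = 1.754.
ES = 2.277% × 1.754 = 3.994%; on $80,000,000: $3,195,200.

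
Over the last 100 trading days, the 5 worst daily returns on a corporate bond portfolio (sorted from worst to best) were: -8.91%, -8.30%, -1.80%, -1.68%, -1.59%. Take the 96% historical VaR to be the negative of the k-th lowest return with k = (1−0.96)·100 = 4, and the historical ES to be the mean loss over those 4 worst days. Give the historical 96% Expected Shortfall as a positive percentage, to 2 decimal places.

5.17%

The 4 worst returns sum to -20.69%.
ES = −(-20.69%) / 4 = 5.1725% ≈ 5.17%.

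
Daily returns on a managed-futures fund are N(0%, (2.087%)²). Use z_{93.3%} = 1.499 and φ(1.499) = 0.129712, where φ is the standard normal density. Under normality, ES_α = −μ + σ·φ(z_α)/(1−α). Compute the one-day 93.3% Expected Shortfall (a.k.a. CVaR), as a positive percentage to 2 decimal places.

4.04%

Tail multiplier: φ(z)/(1−α) = 0.129712 / 0.067 = 1.936.
ES = 2.087% × 1.936 = 4.040%.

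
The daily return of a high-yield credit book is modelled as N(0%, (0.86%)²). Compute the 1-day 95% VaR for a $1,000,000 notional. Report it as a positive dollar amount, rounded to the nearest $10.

$14,150

At 95% one-sided, z = 1.645.
VaR = z·σ = 1.645 × 0.86% = 1.415%.
On $1,000,000: 0.01415 × $1,000,000 = $14,150.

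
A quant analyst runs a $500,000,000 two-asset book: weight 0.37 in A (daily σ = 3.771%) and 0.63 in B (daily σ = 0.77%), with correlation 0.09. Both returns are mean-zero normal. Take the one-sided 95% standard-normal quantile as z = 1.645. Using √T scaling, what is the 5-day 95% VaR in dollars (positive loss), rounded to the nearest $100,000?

σ_p = √(0.37²·3.771² + 0.63²·0.77² + 2·0.09·0.37·0.63·3.771·0.77) = 1.518%.
σ_{5d} = 1.518% × √5 = 3.394%.
VaR = 1.645 × 3.394% = 5.583%; on $500,000,000 that is $27,915,000.

$27,900,000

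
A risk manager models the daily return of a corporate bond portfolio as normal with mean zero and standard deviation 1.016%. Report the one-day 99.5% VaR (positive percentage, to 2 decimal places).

2.62%

At 99.5% one-sided, z = 2.576.
VaR = z·σ = 2.576 × 1.016% = 2.617%.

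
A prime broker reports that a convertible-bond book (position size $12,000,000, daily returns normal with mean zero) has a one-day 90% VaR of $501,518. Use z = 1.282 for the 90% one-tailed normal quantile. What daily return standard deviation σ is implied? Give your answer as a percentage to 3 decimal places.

3.260%

VaR as a fraction: $501,518 / $12,000,000 = 4.179%.
σ = VaR / z = 4.179% / 1.282 = 3.260%.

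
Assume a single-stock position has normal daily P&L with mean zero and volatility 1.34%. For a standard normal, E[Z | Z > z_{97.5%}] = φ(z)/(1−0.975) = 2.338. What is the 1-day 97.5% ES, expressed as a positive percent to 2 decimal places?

ES = 1.34% × 2.338 = 3.133%.

3.13%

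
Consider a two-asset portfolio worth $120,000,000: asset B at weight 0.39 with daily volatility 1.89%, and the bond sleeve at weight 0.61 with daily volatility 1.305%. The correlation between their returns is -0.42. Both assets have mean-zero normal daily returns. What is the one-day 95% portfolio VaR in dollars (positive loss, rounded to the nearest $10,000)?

σ_p² = 0.39²·1.89² + 0.61²·1.305² + 2·-0.42·0.39·0.61·1.89·1.305 = 0.6841 (%²).
σ_p = √0.6841 = 0.827%.
At 95%, z = 1.645.
VaR = 1.645 × 0.827% = 1.360%; on $120,000,000 that is $1,632,000.

$1,630,000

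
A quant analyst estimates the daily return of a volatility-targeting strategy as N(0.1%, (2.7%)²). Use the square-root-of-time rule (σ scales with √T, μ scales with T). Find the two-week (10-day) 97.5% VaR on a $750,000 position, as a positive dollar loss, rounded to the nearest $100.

$118,000

At 97.5%, z = 1.960.
σ_{10d} = 2.7% × √10 = 8.538%; μ_{10d} = 10 × 0.1% = 1.000%.
VaR = −(1.000%) + 1.960 × 8.538% = 15.734%.
On $750,000: 0.15734 × $750,000 = $118,005.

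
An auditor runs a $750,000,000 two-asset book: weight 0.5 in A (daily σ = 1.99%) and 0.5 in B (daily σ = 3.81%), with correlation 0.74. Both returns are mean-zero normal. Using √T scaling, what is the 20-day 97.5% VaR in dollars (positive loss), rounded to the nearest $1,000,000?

$179,000,000

σ_p = √(0.5²·1.99² + 0.5²·3.81² + 2·0.74·0.5·0.5·1.99·3.81) = 2.725%.
σ_{20d} = 2.725% × √20 = 12.187%.
z(97.5%) = 1.960.
VaR = 1.960 × 12.187% = 23.887%; on $750,000,000 that is $179,152,500.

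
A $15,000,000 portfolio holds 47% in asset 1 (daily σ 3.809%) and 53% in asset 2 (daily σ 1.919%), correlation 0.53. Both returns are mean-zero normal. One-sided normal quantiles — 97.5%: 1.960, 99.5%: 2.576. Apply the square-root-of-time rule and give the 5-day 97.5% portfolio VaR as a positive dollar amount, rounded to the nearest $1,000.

$1,633,000

σ_p = √(0.47²·3.809² + 0.53²·1.919² + 2·0.53·0.47·0.53·3.809·1.919) = 2.484%.
σ_{5d} = 2.484% × √5 = 5.554%.
VaR = 1.960 × 5.554% = 10.886%; on $15,000,000 that is $1,632,900.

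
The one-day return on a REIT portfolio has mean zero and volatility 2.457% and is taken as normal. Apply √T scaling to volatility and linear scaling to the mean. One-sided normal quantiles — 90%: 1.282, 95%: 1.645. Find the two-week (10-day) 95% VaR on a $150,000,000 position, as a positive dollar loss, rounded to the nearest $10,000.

$19,170,000

σ_{10d} = 2.457% × √10 = 7.770%.
VaR = 1.645 × 7.770% = 12.782%.
On $150,000,000: 0.12782 × $150,000,000 = $19,173,000.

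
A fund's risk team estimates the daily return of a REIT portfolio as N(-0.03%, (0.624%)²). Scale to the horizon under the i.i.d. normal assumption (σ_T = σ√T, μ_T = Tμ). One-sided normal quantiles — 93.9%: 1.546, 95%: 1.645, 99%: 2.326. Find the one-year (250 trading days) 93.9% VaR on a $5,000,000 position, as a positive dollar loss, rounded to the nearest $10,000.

$1,140,000

σ_{250d} = 0.624% × √250 = 9.866%; μ_{250d} = 250 × -0.03% = -7.500%.
VaR = −(-7.500%) + 1.546 × 9.866% = 22.753%.
On $5,000,000: 0.22753 × $5,000,000 = $1,137,650.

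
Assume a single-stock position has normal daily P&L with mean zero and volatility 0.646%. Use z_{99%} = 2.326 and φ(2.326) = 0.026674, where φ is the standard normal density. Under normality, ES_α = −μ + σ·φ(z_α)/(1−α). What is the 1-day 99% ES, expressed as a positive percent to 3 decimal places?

1.723%

Tail multiplier: φ(z)/(1−α) = 0.026674 / 0.01 = 2.667.
ES = 0.646% × 2.667 = 1.723%.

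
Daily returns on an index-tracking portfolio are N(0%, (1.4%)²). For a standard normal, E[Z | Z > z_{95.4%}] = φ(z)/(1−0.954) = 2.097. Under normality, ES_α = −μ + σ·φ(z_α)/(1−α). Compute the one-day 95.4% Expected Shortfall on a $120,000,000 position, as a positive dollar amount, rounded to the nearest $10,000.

$3,520,000

ES = 1.4% × 2.097 = 2.936%.
On $120,000,000: 0.02936 × $120,000,000 = $3,523,200.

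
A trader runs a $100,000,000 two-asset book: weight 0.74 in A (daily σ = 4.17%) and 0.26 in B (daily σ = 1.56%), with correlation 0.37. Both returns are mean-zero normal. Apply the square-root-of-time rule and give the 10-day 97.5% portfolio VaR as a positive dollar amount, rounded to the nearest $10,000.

σ_p = √(0.74²·4.17² + 0.26²·1.56² + 2·0.37·0.74·0.26·4.17·1.56) = 3.258%.
σ_{10d} = 3.258% × √10 = 10.303%.
z(97.5%) = 1.960.
VaR = 1.960 × 10.303% = 20.194%; on $100,000,000 that is $20,194,000.

$20,190,000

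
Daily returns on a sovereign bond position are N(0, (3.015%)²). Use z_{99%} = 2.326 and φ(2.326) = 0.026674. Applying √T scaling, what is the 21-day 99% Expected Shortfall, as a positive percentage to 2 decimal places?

36.85%

σ_{21d} = 3.015% × √21 = 13.816%.
ES multiplier = φ(z)/(1−α) = 0.026674/0.01 = 2.667.
ES = 13.816% × 2.667 = 36.847%.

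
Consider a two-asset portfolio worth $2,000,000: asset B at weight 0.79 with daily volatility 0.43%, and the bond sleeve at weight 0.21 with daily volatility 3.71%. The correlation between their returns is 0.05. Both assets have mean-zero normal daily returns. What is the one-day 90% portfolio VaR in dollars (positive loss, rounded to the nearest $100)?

σ_p² = 0.79²·0.43² + 0.21²·3.71² + 2·0.05·0.79·0.21·0.43·3.71 = 0.7489 (%²).
σ_p = √0.7489 = 0.865%.
At 90%, z = 1.282.
VaR = 1.282 × 0.865% = 1.109%; on $2,000,000 that is $22,180.

$22,200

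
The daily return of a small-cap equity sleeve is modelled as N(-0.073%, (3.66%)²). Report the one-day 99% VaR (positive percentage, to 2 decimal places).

At 99% one-sided, z = 2.326.
VaR = −μ + z·σ = −(-0.073%) + 2.326 × 3.66% = 8.586%.

8.59%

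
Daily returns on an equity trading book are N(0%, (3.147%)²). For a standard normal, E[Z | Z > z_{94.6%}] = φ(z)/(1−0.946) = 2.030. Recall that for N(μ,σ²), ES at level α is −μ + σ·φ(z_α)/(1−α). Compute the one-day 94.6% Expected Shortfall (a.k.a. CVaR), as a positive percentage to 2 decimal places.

6.39%

ES = 3.147% × 2.030 = 6.388%.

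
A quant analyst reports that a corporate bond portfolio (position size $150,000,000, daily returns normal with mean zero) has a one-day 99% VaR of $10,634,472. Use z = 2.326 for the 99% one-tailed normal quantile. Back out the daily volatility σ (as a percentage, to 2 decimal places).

VaR as a fraction: $10,634,472 / $150,000,000 = 7.090%.
σ = VaR / z = 7.090% / 2.326 = 3.048%.

3.05%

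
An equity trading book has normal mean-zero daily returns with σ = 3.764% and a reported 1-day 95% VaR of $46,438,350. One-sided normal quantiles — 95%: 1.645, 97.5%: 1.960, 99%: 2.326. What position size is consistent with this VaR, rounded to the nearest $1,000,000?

$750,000,000

VaR as a fraction of value: z·σ = 1.645 × 3.764% = 6.19178%.
Position = $46,438,350 / 0.0619178 = $750,000,000.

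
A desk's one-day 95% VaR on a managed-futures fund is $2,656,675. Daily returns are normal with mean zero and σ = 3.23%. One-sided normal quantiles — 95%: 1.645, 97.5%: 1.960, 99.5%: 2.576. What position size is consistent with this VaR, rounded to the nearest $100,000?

VaR as a fraction of value: z·σ = 1.645 × 3.23% = 5.31335%.
Position = $2,656,675 / 0.0531335 = $50,000,000.

$50,000,000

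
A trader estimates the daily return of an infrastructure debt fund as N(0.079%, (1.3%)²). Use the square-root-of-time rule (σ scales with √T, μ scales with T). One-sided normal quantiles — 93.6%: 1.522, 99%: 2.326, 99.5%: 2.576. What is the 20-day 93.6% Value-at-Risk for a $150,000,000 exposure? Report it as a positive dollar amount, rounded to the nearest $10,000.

$10,900,000

σ_{20d} = 1.3% × √20 = 5.814%; μ_{20d} = 20 × 0.079% = 1.580%.
VaR = −(1.580%) + 1.522 × 5.814% = 7.269%.
On $150,000,000: 0.07269 × $150,000,000 = $10,903,500.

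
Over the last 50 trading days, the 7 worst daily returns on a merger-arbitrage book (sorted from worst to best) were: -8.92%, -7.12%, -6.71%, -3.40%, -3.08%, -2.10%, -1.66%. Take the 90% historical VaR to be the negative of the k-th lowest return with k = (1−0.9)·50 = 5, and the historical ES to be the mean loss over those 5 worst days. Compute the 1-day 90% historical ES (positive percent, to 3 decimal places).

5.846%

The 5 worst returns sum to -29.23%.
ES = −(-29.23%) / 5 = 5.846%.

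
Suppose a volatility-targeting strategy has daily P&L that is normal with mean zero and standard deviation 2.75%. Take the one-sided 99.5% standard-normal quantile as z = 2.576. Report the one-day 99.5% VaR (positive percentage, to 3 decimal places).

VaR = z·σ = 2.576 × 2.75% = 7.084%.

7.084%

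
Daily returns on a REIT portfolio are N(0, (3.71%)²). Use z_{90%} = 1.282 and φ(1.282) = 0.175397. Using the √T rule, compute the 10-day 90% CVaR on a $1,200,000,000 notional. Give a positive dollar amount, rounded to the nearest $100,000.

σ_{10d} = 3.71% × √10 = 11.732%.
ES multiplier = φ(z)/(1−α) = 0.175397/0.1 = 1.754.
ES = 11.732% × 1.754 = 20.578%; on $1,200,000,000: $246,936,000.

$246,900,000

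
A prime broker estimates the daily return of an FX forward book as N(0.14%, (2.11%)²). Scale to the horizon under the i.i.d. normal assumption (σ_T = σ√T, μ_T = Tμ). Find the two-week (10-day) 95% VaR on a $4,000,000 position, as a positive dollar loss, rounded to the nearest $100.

$383,000

At 95%, z = 1.645.
σ_{10d} = 2.11% × √10 = 6.672%; μ_{10d} = 10 × 0.14% = 1.400%.
VaR = −(1.400%) + 1.645 × 6.672% = 9.575%.
On $4,000,000: 0.09575 × $4,000,000 = $383,000.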